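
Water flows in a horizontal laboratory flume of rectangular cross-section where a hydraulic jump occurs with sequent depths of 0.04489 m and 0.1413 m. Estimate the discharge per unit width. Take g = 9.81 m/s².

q = 0.07611 m²/s

For a rectangular channel the momentum equation gives q² = ½·g·y₁·y₂·(y₁ + y₂) = ½×9.81×0.04489×0.1413×0.1862 = 0.005793.
q = √0.005793 = 0.07611 m²/s.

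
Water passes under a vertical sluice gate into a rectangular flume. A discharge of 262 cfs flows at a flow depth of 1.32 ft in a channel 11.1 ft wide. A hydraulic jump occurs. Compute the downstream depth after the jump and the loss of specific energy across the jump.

y₂ = 4.50 ft; ΔE = 1.36 ft

q = Q/b = 262/11.1 = 23.6 ft²/s; V₁ = q/y₁ = 17.9 ft/s. Fr₁ = V₁/√(g·y₁) = 2.74.
Conjugate-depth relation: y₂/y₁ = ½[√(1 + 8Fr₁²) − 1] = ½[√61.18 − 1] = 3.41.
y₂ = 3.41 × 1.32 = 4.50 ft.
Head loss: ΔE = (y₂ − y₁)³/(4y₁y₂) = (4.50 − 1.32)³/(4×1.32×4.50) = 32.2/23.8 = 1.36 ft.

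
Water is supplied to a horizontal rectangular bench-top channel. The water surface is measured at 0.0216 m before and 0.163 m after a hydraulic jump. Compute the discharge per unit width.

q = 0.0565 m²/s

For a rectangular channel the momentum equation gives q² = ½·g·y₁·y₂·(y₁ + y₂) = ½×9.81×0.0216×0.163×0.185 = 0.00319.
q = √0.00319 = 0.0565 m²/s.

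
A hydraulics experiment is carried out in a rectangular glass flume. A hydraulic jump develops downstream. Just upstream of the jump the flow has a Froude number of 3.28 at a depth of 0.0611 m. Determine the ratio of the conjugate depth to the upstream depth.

Fr₁ = 3.28 (given).
Conjugate-depth relation: y₂/y₁ = ½[√(1 + 8Fr₁²) − 1] = ½[√87.07 − 1] = 4.17.

y₂/y₁ = 4.17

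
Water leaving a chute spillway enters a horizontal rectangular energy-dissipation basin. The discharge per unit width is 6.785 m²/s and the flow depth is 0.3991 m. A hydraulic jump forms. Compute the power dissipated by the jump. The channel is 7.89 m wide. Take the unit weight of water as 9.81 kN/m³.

V₁ = q/y₁ = 6.785/0.3991 = 17.00 m/s. Fr₁ = V₁/√(g·y₁) = 17.00/√(9.81×0.3991) = 8.592.
By Bélanger, y₂/y₁ = ½[√(1 + 8Fr₁²) − 1] = ½[√591.58 − 1] = 11.66.
y₂ = 11.66 × 0.3991 = 4.654 m.
V₂ = q/y₂ = 6.785/4.654 = 1.458 m/s. E₁ = y₁ + V₁²/2g = 15.13 m; E₂ = y₂ + V₂²/2g = 4.762 m. ΔE = E₁ − E₂ = 10.37 m.
Q = q·b = 6.785 × 7.89 = 53.53 m³/s. P = γ·Q·ΔE = 9.81 × 53.53 × 10.37 = 5445 kW.

P = 5445 kW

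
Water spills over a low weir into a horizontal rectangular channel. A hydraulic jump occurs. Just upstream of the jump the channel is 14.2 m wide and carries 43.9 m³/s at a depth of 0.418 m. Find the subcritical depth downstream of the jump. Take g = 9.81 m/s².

q = Q/b = 43.9/14.2 = 3.09 m²/s; V₁ = q/y₁ = 7.40 m/s. Fr₁ = V₁/√(g·y₁) = 3.65.
Conjugate-depth relation: y₂/y₁ = ½[√(1 + 8Fr₁²) − 1] = ½[√107.7 − 1] = 4.69.
y₂ = 4.69 × 0.418 = 1.96 m.

y₂ = 1.96 m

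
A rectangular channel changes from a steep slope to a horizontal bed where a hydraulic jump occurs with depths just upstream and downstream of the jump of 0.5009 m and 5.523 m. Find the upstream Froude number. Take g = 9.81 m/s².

For a rectangular channel the momentum equation gives q² = ½·g·y₁·y₂·(y₁ + y₂) = ½×9.81×0.5009×5.523×6.024 = 81.74.
q = √81.74 = 9.041 m²/s.
V₁ = q/y₁ = 18.05 m/s; Fr₁ = V₁/√(g·y₁) = 8.143.

Fr₁ = 8.143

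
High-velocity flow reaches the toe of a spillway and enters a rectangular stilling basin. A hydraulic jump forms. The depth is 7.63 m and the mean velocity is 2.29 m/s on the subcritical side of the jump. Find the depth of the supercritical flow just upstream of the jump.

Fr₂ = V₂/√(g·y₂) = 2.29/√(9.81×7.63) = 0.265.
Applying the sequent-depth relation in reverse, y₁/y₂ = ½[√(1 + 8Fr₂²) − 1] = ½[√1.560 − 1] = 0.125.
y₁ = 0.125 × 7.63 = 0.951 m.

y₁ = 0.951 m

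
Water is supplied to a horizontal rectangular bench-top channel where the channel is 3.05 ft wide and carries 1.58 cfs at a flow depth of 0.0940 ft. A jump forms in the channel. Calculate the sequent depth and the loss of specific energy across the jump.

y₂ = 0.377 ft; ΔE = 0.160 ft

q = Q/b = 1.58/3.05 = 0.518 ft²/s; V₁ = q/y₁ = 5.51 ft/s. Fr₁ = V₁/√(g·y₁) = 3.17.
From the momentum equation for a rectangular channel, y₂/y₁ = ½[√(1 + 8Fr₁²) − 1] = ½[√81.27 − 1] = 4.01.
y₂ = 4.01 × 0.0940 = 0.377 ft.
Head loss: ΔE = (y₂ − y₁)³/(4y₁y₂) = (0.377 − 0.0940)³/(4×0.0940×0.377) = 0.0226/0.142 = 0.160 ft.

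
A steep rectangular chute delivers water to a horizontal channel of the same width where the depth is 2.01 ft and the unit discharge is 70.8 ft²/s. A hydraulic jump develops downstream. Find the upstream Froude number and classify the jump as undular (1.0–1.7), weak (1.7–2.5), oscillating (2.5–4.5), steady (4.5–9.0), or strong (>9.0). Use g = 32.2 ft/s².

V₁ = q/y₁ = 70.8/2.01 = 35.2 ft/s. Fr₁ = V₁/√(g·y₁) = 35.2/√(32.2×2.01) = 4.38.
Fr₁ = 4.38 lies in the oscillating range.

Fr₁ = 4.38; oscillating jump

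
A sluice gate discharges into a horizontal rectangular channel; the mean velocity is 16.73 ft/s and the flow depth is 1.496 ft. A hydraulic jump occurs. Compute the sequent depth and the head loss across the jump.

Fr₁ = V₁/√(g·y₁) = 16.73/√(32.2×1.496) = 2.410.
Conjugate-depth relation: y₂/y₁ = ½[√(1 + 8Fr₁²) − 1] = ½[√47.483 − 1] = 2.945.
y₂ = 2.945 × 1.496 = 4.406 ft.
Head loss: ΔE = (y₂ − y₁)³/(4y₁y₂) = (4.406 − 1.496)³/(4×1.496×4.406) = 24.65/26.37 = 0.9349 ft.

y₂ = 4.406 ft; ΔE = 0.9349 ft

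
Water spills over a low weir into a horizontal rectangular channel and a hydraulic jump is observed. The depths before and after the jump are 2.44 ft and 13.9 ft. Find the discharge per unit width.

q = 94.5 ft²/s

For a rectangular channel the momentum equation gives q² = ½·g·y₁·y₂·(y₁ + y₂) = ½×32.2×2.44×13.9×16.3 = 8922.
q = √8922 = 94.5 ft²/s.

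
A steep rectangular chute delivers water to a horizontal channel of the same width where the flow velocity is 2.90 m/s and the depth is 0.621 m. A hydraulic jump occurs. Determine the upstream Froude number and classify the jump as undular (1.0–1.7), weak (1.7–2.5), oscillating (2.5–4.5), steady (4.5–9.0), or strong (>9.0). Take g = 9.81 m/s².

Fr₁ = V₁/√(g·y₁) = 2.90/√(9.81×0.621) = 1.17.
Fr₁ = 1.17 lies in the undular range.

Fr₁ = 1.17; undular jump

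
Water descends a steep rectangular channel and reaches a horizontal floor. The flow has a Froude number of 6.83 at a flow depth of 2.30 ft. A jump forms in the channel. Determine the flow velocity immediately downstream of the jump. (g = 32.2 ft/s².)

Fr₁ = 6.83 (given).
Sequent-depth ratio: y₂/y₁ = ½[√(1 + 8Fr₁²) − 1] = ½[√374.2 − 1] = 9.17.
y₂ = 9.17 × 2.30 = 21.1 ft.
V₁ = Fr₁·√(g·y₁) = 6.83×√(32.2×2.30) = 58.8 ft/s; q = V₁·y₁ = 135 ft²/s.
V₂ = q/y₂ = 135/21.1 = 6.41 ft/s.

V₂ = 6.41 ft/s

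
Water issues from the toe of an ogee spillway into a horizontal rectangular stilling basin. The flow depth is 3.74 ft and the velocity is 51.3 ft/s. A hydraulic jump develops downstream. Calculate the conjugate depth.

Fr₁ = V₁/√(g·y₁) = 51.3/√(32.2×3.74) = 4.67.
From the momentum equation for a rectangular channel, y₂/y₁ = ½[√(1 + 8Fr₁²) − 1] = ½[√175.8 − 1] = 6.13.
y₂ = 6.13 × 3.74 = 22.9 ft.

y₂ = 22.9 ft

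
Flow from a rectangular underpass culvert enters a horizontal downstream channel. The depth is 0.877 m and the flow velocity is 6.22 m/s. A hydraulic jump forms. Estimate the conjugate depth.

Fr₁ = V₁/√(g·y₁) = 6.22/√(9.81×0.877) = 2.12.
Conjugate-depth relation: y₂/y₁ = ½[√(1 + 8Fr₁²) − 1] = ½[√36.98 − 1] = 2.54.
y₂ = 2.54 × 0.877 = 2.23 m.

y₂ = 2.23 m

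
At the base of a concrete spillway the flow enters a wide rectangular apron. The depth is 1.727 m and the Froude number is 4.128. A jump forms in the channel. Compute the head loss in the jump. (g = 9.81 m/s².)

ΔE = 6.674 m

Fr₁ = 4.128 (given).
Bélanger equation: y₂/y₁ = ½[√(1 + 8Fr₁²) − 1] = ½[√137.32 − 1] = 5.359.
y₂ = 5.359 × 1.727 = 9.255 m.
Head loss: ΔE = (y₂ − y₁)³/(4y₁y₂) = (9.255 − 1.727)³/(4×1.727×9.255) = 426.7/63.94 = 6.674 m.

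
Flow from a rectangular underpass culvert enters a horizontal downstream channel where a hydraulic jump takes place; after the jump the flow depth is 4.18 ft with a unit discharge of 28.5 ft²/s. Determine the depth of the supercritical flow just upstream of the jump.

V₂ = q/y₂ = 28.5/4.18 = 6.82 ft/s; Fr₂ = V₂/√(g·y₂) = 0.588.
The Bélanger relation is symmetric: y₁/y₂ = ½[√(1 + 8Fr₂²) − 1] = ½[√3.763 − 1] = 0.470.
y₁ = 0.470 × 4.18 = 1.96 ft.

y₁ = 1.96 ft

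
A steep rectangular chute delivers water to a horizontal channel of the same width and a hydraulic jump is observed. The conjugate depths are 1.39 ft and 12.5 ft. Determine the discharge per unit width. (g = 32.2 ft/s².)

For a rectangular channel the momentum equation gives q² = ½·g·y₁·y₂·(y₁ + y₂) = ½×32.2×1.39×12.5×13.9 = 3886.
q = √3886 = 62.3 ft²/s.

q = 62.3 ft²/s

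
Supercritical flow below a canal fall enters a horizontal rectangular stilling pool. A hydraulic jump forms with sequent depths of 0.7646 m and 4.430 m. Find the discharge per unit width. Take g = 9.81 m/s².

q = 9.290 m²/s

For a rectangular channel the momentum equation gives q² = ½·g·y₁·y₂·(y₁ + y₂) = ½×9.81×0.7646×4.430×5.195 = 86.30.
q = √86.30 = 9.290 m²/s.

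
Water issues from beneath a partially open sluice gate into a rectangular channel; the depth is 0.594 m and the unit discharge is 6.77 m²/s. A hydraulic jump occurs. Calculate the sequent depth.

y₂ = 3.68 m

V₁ = q/y₁ = 6.77/0.594 = 11.4 m/s. Fr₁ = V₁/√(g·y₁) = 11.4/√(9.81×0.594) = 4.72.
By Bélanger, y₂/y₁ = ½[√(1 + 8Fr₁²) − 1] = ½[√179.3 − 1] = 6.20.
y₂ = 6.20 × 0.594 = 3.68 m.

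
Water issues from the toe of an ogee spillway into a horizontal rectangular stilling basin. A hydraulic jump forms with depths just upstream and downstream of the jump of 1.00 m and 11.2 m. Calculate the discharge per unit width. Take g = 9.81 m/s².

q = 25.9 m²/s

For a rectangular channel the momentum equation gives q² = ½·g·y₁·y₂·(y₁ + y₂) = ½×9.81×1.00×11.2×12.2 = 670.
q = √670 = 25.9 m²/s.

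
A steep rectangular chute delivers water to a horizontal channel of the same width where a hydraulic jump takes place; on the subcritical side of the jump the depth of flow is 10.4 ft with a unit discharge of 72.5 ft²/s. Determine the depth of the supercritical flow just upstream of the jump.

y₁ = 2.44 ft

V₂ = q/y₂ = 72.5/10.4 = 6.97 ft/s; Fr₂ = V₂/√(g·y₂) = 0.381.
Since the conjugate-depth ratio holds either way, y₁/y₂ = ½[√(1 + 8Fr₂²) − 1] = ½[√2.161 − 1] = 0.235.
y₁ = 0.235 × 10.4 = 2.44 ft.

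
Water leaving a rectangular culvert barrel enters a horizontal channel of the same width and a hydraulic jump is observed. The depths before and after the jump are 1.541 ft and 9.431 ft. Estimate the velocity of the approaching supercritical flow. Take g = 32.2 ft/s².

V₁ = 32.88 ft/s

For a rectangular channel the momentum equation gives q² = ½·g·y₁·y₂·(y₁ + y₂) = ½×32.2×1.541×9.431×10.97 = 2567.
q = √2567 = 50.67 ft²/s.
V₁ = q/y₁ = 50.67/1.541 = 32.88 ft/s.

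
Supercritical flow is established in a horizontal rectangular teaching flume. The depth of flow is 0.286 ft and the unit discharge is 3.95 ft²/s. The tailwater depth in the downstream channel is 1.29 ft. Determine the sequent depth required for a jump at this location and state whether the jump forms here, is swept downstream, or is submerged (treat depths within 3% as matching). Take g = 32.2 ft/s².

y₂ = 1.70 ft; the jump is swept downstream

V₁ = q/y₁ = 3.95/0.286 = 13.8 ft/s. Fr₁ = V₁/√(g·y₁) = 13.8/√(32.2×0.286) = 4.55.
Bélanger equation: y₂/y₁ = ½[√(1 + 8Fr₁²) − 1] = ½[√166.7 − 1] = 5.96.
y₂ = 5.96 × 0.286 = 1.70 ft.
Tailwater y_tw = 1.29 ft: y_tw < y₂, so the jump is swept downstream.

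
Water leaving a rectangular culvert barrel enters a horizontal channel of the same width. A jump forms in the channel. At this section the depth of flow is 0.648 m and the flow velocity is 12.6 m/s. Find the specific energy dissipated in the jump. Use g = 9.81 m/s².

Fr₁ = V₁/√(g·y₁) = 12.6/√(9.81×0.648) = 5.00.
From the momentum equation for a rectangular channel, y₂/y₁ = ½[√(1 + 8Fr₁²) − 1] = ½[√200.8 − 1] = 6.59.
y₂ = 6.59 × 0.648 = 4.27 m.
q = V₁·y₁ = 12.6 × 0.648 = 8.16 m²/s. V₂ = q/y₂ = 8.16/4.27 = 1.91 m/s. E₁ = y₁ + V₁²/2g = 8.74 m; E₂ = y₂ + V₂²/2g = 4.45 m. ΔE = E₁ − E₂ = 4.29 m.

ΔE = 4.29 m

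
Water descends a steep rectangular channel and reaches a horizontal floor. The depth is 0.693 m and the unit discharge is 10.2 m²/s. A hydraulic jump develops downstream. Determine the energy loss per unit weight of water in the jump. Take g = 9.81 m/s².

ΔE = 6.34 m

V₁ = q/y₁ = 10.2/0.693 = 14.7 m/s. Fr₁ = V₁/√(g·y₁) = 14.7/√(9.81×0.693) = 5.65.
From the momentum equation for a rectangular channel, y₂/y₁ = ½[√(1 + 8Fr₁²) − 1] = ½[√255.9 − 1] = 7.50.
y₂ = 7.50 × 0.693 = 5.20 m.
V₂ = q/y₂ = 10.2/5.20 = 1.96 m/s. E₁ = y₁ + V₁²/2g = 11.7 m; E₂ = y₂ + V₂²/2g = 5.39 m. ΔE = E₁ − E₂ = 6.34 m.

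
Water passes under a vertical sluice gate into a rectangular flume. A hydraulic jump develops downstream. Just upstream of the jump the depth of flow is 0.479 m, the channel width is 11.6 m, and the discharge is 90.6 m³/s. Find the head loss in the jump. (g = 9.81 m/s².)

q = Q/b = 90.6/11.6 = 7.81 m²/s; V₁ = q/y₁ = 16.3 m/s. Fr₁ = V₁/√(g·y₁) = 7.52.
Bélanger equation: y₂/y₁ = ½[√(1 + 8Fr₁²) − 1] = ½[√453.6 − 1] = 10.1.
y₂ = 10.1 × 0.479 = 4.86 m.
Head loss: ΔE = (y₂ − y₁)³/(4y₁y₂) = (4.86 − 0.479)³/(4×0.479×4.86) = 84.2/9.31 = 9.04 m.

ΔE = 9.04 m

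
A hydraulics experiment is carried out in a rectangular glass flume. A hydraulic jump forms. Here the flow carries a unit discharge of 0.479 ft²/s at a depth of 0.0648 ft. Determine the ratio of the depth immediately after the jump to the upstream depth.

V₁ = q/y₁ = 0.479/0.0648 = 7.39 ft/s. Fr₁ = V₁/√(g·y₁) = 7.39/√(32.2×0.0648) = 5.12.
Bélanger equation: y₂/y₁ = ½[√(1 + 8Fr₁²) − 1] = ½[√210.5 − 1] = 6.75.

y₂/y₁ = 6.75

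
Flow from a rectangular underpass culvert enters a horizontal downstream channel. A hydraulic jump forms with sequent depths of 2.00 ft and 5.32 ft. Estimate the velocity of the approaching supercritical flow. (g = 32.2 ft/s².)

V₁ = 17.7 ft/s

For a rectangular channel the momentum equation gives q² = ½·g·y₁·y₂·(y₁ + y₂) = ½×32.2×2.00×5.32×7.32 = 1254.
q = √1254 = 35.4 ft²/s.
V₁ = q/y₁ = 35.4/2.00 = 17.7 ft/s.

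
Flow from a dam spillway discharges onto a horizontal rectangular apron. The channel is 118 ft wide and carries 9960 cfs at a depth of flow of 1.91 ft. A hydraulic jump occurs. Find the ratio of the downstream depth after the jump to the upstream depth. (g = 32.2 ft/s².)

y₂/y₁ = 7.48

q = Q/b = 9960/118 = 84.4 ft²/s; V₁ = q/y₁ = 44.2 ft/s. Fr₁ = V₁/√(g·y₁) = 5.64.
By Bélanger, y₂/y₁ = ½[√(1 + 8Fr₁²) − 1] = ½[√255.0 − 1] = 7.48.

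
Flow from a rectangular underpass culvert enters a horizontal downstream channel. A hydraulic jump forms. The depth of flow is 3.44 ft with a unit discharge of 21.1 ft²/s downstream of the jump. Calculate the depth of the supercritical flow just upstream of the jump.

y₁ = 1.60 ft

V₂ = q/y₂ = 21.1/3.44 = 6.13 ft/s; Fr₂ = V₂/√(g·y₂) = 0.583.
Since the conjugate-depth ratio holds either way, y₁/y₂ = ½[√(1 + 8Fr₂²) − 1] = ½[√3.717 − 1] = 0.464.
y₁ = 0.464 × 3.44 = 1.60 ft.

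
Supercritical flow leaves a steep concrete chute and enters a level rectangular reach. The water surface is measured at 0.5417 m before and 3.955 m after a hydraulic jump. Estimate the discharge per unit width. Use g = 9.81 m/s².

For a rectangular channel the momentum equation gives q² = ½·g·y₁·y₂·(y₁ + y₂) = ½×9.81×0.5417×3.955×4.497 = 47.25.
q = √47.25 = 6.874 m²/s.

q = 6.874 m²/s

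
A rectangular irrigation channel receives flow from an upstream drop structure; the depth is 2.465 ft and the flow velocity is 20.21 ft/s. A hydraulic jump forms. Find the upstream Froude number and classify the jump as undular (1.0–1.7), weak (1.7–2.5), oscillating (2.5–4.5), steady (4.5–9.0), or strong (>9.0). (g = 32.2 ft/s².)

Fr₁ = 2.268; weak jump

Fr₁ = V₁/√(g·y₁) = 20.21/√(32.2×2.465) = 2.268.
Fr₁ = 2.268 lies in the weak range.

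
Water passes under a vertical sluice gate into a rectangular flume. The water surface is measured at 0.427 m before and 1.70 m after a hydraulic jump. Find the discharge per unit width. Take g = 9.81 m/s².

q = 2.75 m²/s

For a rectangular channel the momentum equation gives q² = ½·g·y₁·y₂·(y₁ + y₂) = ½×9.81×0.427×1.70×2.13 = 7.57.
q = √7.57 = 2.75 m²/s.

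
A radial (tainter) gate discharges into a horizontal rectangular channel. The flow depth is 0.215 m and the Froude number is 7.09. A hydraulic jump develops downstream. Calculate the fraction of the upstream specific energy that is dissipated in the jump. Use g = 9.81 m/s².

ΔE/E₁ = 0.624 (62.4%)

Fr₁ = 7.09 (given).
Bélanger equation: y₂/y₁ = ½[√(1 + 8Fr₁²) − 1] = ½[√403.1 − 1] = 9.54.
y₂ = 9.54 × 0.215 = 2.05 m.
E₁ = y₁(1 + Fr₁²/2) = 0.215×(1 + 7.09²/2) = 5.62 m. ΔE = (y₂ − y₁)³/(4y₁y₂) = 3.51 m. ΔE/E₁ = 3.51/5.62 = 0.624.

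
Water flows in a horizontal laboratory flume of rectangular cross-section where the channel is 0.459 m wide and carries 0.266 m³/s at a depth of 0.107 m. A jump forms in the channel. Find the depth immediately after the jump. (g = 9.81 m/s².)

y₂ = 0.748 m

q = Q/b = 0.266/0.459 = 0.580 m²/s; V₁ = q/y₁ = 5.42 m/s. Fr₁ = V₁/√(g·y₁) = 5.29.
By Bélanger, y₂/y₁ = ½[√(1 + 8Fr₁²) − 1] = ½[√224.6 − 1] = 6.99.
y₂ = 6.99 × 0.107 = 0.748 m.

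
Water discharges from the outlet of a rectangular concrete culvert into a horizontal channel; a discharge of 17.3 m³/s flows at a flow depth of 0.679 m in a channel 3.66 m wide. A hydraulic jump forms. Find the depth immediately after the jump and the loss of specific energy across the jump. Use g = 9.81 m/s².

y₂ = 2.27 m; ΔE = 0.656 m

q = Q/b = 17.3/3.66 = 4.73 m²/s; V₁ = q/y₁ = 6.96 m/s. Fr₁ = V₁/√(g·y₁) = 2.70.
Sequent-depth ratio: y₂/y₁ = ½[√(1 + 8Fr₁²) − 1] = ½[√59.20 − 1] = 3.35.
y₂ = 3.35 × 0.679 = 2.27 m.
V₂ = q/y₂ = 4.73/2.27 = 2.08 m/s. E₁ = y₁ + V₁²/2g = 3.15 m; E₂ = y₂ + V₂²/2g = 2.49 m. ΔE = E₁ − E₂ = 0.656 m.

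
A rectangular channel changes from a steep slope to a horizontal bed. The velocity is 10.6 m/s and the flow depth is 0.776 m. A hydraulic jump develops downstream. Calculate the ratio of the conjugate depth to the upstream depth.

y₂/y₁ = 4.96

Fr₁ = V₁/√(g·y₁) = 10.6/√(9.81×0.776) = 3.84.
From the momentum equation for a rectangular channel, y₂/y₁ = ½[√(1 + 8Fr₁²) − 1] = ½[√119.1 − 1] = 4.96.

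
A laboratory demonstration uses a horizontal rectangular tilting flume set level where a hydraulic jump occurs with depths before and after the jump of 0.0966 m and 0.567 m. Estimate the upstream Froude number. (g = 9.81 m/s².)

For a rectangular channel the momentum equation gives q² = ½·g·y₁·y₂·(y₁ + y₂) = ½×9.81×0.0966×0.567×0.664 = 0.178.
q = √0.178 = 0.422 m²/s.
V₁ = q/y₁ = 4.37 m/s; Fr₁ = V₁/√(g·y₁) = 4.49.

Fr₁ = 4.49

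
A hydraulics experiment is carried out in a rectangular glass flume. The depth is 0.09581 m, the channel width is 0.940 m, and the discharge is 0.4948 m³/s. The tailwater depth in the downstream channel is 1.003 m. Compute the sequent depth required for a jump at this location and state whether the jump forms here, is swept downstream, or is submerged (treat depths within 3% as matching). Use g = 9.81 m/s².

y₂ = 0.7214 m; the jump is submerged

q = Q/b = 0.4948/0.940 = 0.5264 m²/s; V₁ = q/y₁ = 5.494 m/s. Fr₁ = V₁/√(g·y₁) = 5.667.
Sequent-depth ratio: y₂/y₁ = ½[√(1 + 8Fr₁²) − 1] = ½[√257.92 − 1] = 7.530.
y₂ = 7.530 × 0.09581 = 0.7214 m.
Tailwater y_tw = 1.003 m: y_tw > y₂, so the jump is submerged.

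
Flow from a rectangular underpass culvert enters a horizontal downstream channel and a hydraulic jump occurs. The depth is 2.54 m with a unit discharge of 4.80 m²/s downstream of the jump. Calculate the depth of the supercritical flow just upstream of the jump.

V₂ = q/y₂ = 4.80/2.54 = 1.89 m/s; Fr₂ = V₂/√(g·y₂) = 0.379.
From the momentum equation (using Fr₂), y₁/y₂ = ½[√(1 + 8Fr₂²) − 1] = ½[√2.147 − 1] = 0.233.
y₁ = 0.233 × 2.54 = 0.591 m.

y₁ = 0.591 m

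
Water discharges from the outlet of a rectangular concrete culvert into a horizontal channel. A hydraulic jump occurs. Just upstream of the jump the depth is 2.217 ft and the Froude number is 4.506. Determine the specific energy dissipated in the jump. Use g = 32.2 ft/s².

Fr₁ = 4.506 (given).
By Bélanger, y₂/y₁ = ½[√(1 + 8Fr₁²) − 1] = ½[√163.43 − 1] = 5.892.
y₂ = 5.892 × 2.217 = 13.06 ft.
V₁ = Fr₁·√(g·y₁) = 4.506×√(32.2×2.217) = 38.07 ft/s; q = V₁·y₁ = 84.40 ft²/s. V₂ = q/y₂ = 84.40/13.06 = 6.462 ft/s. E₁ = y₁ + V₁²/2g = 24.72 ft; E₂ = y₂ + V₂²/2g = 13.71 ft. ΔE = E₁ − E₂ = 11.01 ft.

ΔE = 11.01 ft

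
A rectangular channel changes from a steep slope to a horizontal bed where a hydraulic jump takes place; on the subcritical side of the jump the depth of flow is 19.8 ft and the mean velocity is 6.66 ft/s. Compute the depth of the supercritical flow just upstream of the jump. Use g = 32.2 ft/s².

Fr₂ = V₂/√(g·y₂) = 6.66/√(32.2×19.8) = 0.264.
The Bélanger relation is symmetric: y₁/y₂ = ½[√(1 + 8Fr₂²) − 1] = ½[√1.557 − 1] = 0.124.
y₁ = 0.124 × 19.8 = 2.45 ft.

y₁ = 2.45 ft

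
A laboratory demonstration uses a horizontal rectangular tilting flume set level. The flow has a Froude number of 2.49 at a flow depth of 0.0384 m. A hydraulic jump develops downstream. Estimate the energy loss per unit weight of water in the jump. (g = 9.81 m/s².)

Fr₁ = 2.49 (given).
Sequent-depth ratio: y₂/y₁ = ½[√(1 + 8Fr₁²) − 1] = ½[√50.60 − 1] = 3.06.
y₂ = 3.06 × 0.0384 = 0.117 m.
V₁ = Fr₁·√(g·y₁) = 2.49×√(9.81×0.0384) = 1.53 m/s; q = V₁·y₁ = 0.0587 m²/s. V₂ = q/y₂ = 0.0587/0.117 = 0.500 m/s. E₁ = y₁ + V₁²/2g = 0.157 m; E₂ = y₂ + V₂²/2g = 0.130 m. ΔE = E₁ − E₂ = 0.0273 m.

ΔE = 0.0273 m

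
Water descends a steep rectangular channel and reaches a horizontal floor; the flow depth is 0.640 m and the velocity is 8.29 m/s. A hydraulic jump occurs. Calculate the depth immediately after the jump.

y₂ = 2.69 m

Fr₁ = V₁/√(g·y₁) = 8.29/√(9.81×0.640) = 3.31.
By Bélanger, y₂/y₁ = ½[√(1 + 8Fr₁²) − 1] = ½[√88.57 − 1] = 4.21.
y₂ = 4.21 × 0.640 = 2.69 m.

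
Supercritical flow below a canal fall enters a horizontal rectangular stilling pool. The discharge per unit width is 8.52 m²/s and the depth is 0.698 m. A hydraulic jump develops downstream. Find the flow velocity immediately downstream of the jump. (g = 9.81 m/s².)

V₁ = q/y₁ = 8.52/0.698 = 12.2 m/s. Fr₁ = V₁/√(g·y₁) = 12.2/√(9.81×0.698) = 4.66.
From the momentum equation for a rectangular channel, y₂/y₁ = ½[√(1 + 8Fr₁²) − 1] = ½[√175.1 − 1] = 6.12.
y₂ = 6.12 × 0.698 = 4.27 m.
V₂ = q/y₂ = 8.52/4.27 = 2.00 m/s.

V₂ = 2.00 m/s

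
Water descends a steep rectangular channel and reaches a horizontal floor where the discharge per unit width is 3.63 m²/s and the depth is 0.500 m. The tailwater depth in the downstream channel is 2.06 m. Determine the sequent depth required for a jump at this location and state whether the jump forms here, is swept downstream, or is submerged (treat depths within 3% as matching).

V₁ = q/y₁ = 3.63/0.500 = 7.26 m/s. Fr₁ = V₁/√(g·y₁) = 7.26/√(9.81×0.500) = 3.28.
From the momentum equation for a rectangular channel, y₂/y₁ = ½[√(1 + 8Fr₁²) − 1] = ½[√86.97 − 1] = 4.16.
y₂ = 4.16 × 0.500 = 2.08 m.
Tailwater y_tw = 2.06 m: y_tw ≈ y₂, so the jump forms here.

y₂ = 2.08 m; the jump forms here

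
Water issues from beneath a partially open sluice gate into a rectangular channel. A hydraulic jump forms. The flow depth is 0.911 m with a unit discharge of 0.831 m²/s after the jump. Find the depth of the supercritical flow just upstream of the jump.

V₂ = q/y₂ = 0.831/0.911 = 0.912 m/s; Fr₂ = V₂/√(g·y₂) = 0.305.
From the momentum equation (using Fr₂), y₁/y₂ = ½[√(1 + 8Fr₂²) − 1] = ½[√1.745 − 1] = 0.160.
y₁ = 0.160 × 0.911 = 0.146 m.

y₁ = 0.146 m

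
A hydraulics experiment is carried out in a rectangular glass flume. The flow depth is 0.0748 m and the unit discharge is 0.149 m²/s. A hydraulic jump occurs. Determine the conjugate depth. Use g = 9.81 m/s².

y₂ = 0.211 m

V₁ = q/y₁ = 0.149/0.0748 = 1.99 m/s. Fr₁ = V₁/√(g·y₁) = 1.99/√(9.81×0.0748) = 2.33.
Conjugate-depth relation: y₂/y₁ = ½[√(1 + 8Fr₁²) − 1] = ½[√44.26 − 1] = 2.83.
y₂ = 2.83 × 0.0748 = 0.211 m.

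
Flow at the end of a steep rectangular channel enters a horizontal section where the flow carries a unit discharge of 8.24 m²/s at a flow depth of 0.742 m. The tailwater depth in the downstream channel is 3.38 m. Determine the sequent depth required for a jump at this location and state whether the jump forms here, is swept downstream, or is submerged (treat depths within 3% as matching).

V₁ = q/y₁ = 8.24/0.742 = 11.1 m/s. Fr₁ = V₁/√(g·y₁) = 11.1/√(9.81×0.742) = 4.12.
By Bélanger, y₂/y₁ = ½[√(1 + 8Fr₁²) − 1] = ½[√136.5 − 1] = 5.34.
y₂ = 5.34 × 0.742 = 3.96 m.
Tailwater y_tw = 3.38 m: y_tw < y₂, so the jump is swept downstream.

y₂ = 3.96 m; the jump is swept downstream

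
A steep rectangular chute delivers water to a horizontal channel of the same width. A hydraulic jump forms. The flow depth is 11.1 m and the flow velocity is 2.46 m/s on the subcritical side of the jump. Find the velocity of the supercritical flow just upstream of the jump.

V₁ = 24.4 m/s

Fr₂ = V₂/√(g·y₂) = 2.46/√(9.81×11.1) = 0.236.
From the momentum equation (using Fr₂), y₁/y₂ = ½[√(1 + 8Fr₂²) − 1] = ½[√1.445 − 1] = 0.101.
y₁ = 0.101 × 11.1 = 1.12 m.
V₁ = q/y₁ = 27.3/1.12 = 24.4 m/s.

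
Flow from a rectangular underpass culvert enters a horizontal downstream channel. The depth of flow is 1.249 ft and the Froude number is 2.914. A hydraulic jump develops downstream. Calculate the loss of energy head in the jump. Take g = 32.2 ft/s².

ΔE = 1.594 ft

Fr₁ = 2.914 (given).
From the momentum equation for a rectangular channel, y₂/y₁ = ½[√(1 + 8Fr₁²) − 1] = ½[√68.931 − 1] = 3.651.
y₂ = 3.651 × 1.249 = 4.560 ft.
Head loss: ΔE = (y₂ − y₁)³/(4y₁y₂) = (4.560 − 1.249)³/(4×1.249×4.560) = 36.31/22.78 = 1.594 ft.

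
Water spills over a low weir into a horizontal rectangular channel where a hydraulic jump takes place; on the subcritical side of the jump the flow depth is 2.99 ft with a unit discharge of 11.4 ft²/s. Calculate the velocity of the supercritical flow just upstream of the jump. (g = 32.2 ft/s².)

V₁ = 15.7 ft/s

V₂ = q/y₂ = 11.4/2.99 = 3.81 ft/s; Fr₂ = V₂/√(g·y₂) = 0.389.
Since the conjugate-depth ratio holds either way, y₁/y₂ = ½[√(1 + 8Fr₂²) − 1] = ½[√2.208 − 1] = 0.243.
y₁ = 0.243 × 2.99 = 0.726 ft.
V₁ = q/y₁ = 11.4/0.726 = 15.7 ft/s.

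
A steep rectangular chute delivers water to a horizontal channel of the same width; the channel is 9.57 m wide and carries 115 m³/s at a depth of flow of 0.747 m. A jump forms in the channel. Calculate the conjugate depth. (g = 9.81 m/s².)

y₂ = 5.92 m

q = Q/b = 115/9.57 = 12.0 m²/s; V₁ = q/y₁ = 16.1 m/s. Fr₁ = V₁/√(g·y₁) = 5.94.
Conjugate-depth relation: y₂/y₁ = ½[√(1 + 8Fr₁²) − 1] = ½[√283.5 − 1] = 7.92.
y₂ = 7.92 × 0.747 = 5.92 m.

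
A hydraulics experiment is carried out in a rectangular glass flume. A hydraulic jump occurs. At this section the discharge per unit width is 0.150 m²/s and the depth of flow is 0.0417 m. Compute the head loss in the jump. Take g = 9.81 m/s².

V₁ = q/y₁ = 0.150/0.0417 = 3.60 m/s. Fr₁ = V₁/√(g·y₁) = 3.60/√(9.81×0.0417) = 5.62.
Bélanger equation: y₂/y₁ = ½[√(1 + 8Fr₁²) − 1] = ½[√254.0 − 1] = 7.47.
y₂ = 7.47 × 0.0417 = 0.311 m.
Head loss: ΔE = (y₂ − y₁)³/(4y₁y₂) = (0.311 − 0.0417)³/(4×0.0417×0.311) = 0.0196/0.0520 = 0.378 m.

ΔE = 0.378 m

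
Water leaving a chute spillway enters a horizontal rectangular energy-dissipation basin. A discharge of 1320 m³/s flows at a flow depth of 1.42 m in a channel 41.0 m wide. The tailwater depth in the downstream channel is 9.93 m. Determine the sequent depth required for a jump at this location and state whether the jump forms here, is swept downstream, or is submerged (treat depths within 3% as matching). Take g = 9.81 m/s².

y₂ = 11.5 m; the jump is swept downstream

q = Q/b = 1320/41.0 = 32.2 m²/s; V₁ = q/y₁ = 22.7 m/s. Fr₁ = V₁/√(g·y₁) = 6.07.
Bélanger equation: y₂/y₁ = ½[√(1 + 8Fr₁²) − 1] = ½[√296.2 − 1] = 8.11.
y₂ = 8.11 × 1.42 = 11.5 m.
Tailwater y_tw = 9.93 m: y_tw < y₂, so the jump is swept downstream.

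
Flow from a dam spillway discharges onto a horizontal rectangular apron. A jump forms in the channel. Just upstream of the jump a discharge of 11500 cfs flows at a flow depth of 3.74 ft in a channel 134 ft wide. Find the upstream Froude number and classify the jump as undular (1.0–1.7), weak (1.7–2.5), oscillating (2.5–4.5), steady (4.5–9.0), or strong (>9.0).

q = Q/b = 11500/134 = 85.8 ft²/s; V₁ = q/y₁ = 22.9 ft/s. Fr₁ = V₁/√(g·y₁) = 2.09.
Fr₁ = 2.09 lies in the weak range.

Fr₁ = 2.09; weak jump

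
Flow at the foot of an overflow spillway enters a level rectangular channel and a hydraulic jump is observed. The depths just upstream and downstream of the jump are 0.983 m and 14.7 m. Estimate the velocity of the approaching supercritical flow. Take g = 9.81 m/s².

For a rectangular channel the momentum equation gives q² = ½·g·y₁·y₂·(y₁ + y₂) = ½×9.81×0.983×14.7×15.7 = 1112.
q = √1112 = 33.3 m²/s.
V₁ = q/y₁ = 33.3/0.983 = 33.9 m/s.

V₁ = 33.9 m/s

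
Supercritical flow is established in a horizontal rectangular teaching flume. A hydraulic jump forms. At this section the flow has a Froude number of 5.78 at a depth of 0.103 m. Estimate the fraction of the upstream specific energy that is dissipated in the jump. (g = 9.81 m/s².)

ΔE/E₁ = 0.550 (55.0%)

Fr₁ = 5.78 (given).
Bélanger equation: y₂/y₁ = ½[√(1 + 8Fr₁²) − 1] = ½[√268.3 − 1] = 7.69.
y₂ = 7.69 × 0.103 = 0.792 m.
E₁ = y₁(1 + Fr₁²/2) = 0.103×(1 + 5.78²/2) = 1.82 m. ΔE = (y₂ − y₁)³/(4y₁y₂) = 1.00 m. ΔE/E₁ = 1.00/1.82 = 0.550.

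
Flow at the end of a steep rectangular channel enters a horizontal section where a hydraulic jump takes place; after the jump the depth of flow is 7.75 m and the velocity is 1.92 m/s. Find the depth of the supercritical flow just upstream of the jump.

Fr₂ = V₂/√(g·y₂) = 1.92/√(9.81×7.75) = 0.220.
The Bélanger relation is symmetric: y₁/y₂ = ½[√(1 + 8Fr₂²) − 1] = ½[√1.388 − 1] = 0.0890.
y₁ = 0.0890 × 7.75 = 0.690 m.

y₁ = 0.690 m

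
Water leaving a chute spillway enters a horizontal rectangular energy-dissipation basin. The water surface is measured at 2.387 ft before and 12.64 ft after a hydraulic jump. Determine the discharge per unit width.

For a rectangular channel the momentum equation gives q² = ½·g·y₁·y₂·(y₁ + y₂) = ½×32.2×2.387×12.64×15.03 = 7300.
q = √7300 = 85.44 ft²/s.

q = 85.44 ft²/s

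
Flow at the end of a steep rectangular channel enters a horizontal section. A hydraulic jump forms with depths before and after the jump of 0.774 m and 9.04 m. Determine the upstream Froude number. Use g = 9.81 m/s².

For a rectangular channel the momentum equation gives q² = ½·g·y₁·y₂·(y₁ + y₂) = ½×9.81×0.774×9.04×9.81 = 337.
q = √337 = 18.4 m²/s.
V₁ = q/y₁ = 23.7 m/s; Fr₁ = V₁/√(g·y₁) = 8.61.

Fr₁ = 8.61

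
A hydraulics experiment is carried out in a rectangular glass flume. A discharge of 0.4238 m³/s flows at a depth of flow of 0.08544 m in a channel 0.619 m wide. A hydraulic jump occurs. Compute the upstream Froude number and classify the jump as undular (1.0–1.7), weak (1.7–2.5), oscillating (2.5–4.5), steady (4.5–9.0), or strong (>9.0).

Fr₁ = 8.753; steady jump

q = Q/b = 0.4238/0.619 = 0.6847 m²/s; V₁ = q/y₁ = 8.013 m/s. Fr₁ = V₁/√(g·y₁) = 8.753.
Fr₁ = 8.753 lies in the steady range.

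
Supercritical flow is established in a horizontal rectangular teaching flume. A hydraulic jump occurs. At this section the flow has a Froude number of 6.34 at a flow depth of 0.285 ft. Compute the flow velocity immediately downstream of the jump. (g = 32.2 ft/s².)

V₂ = 2.26 ft/s

Fr₁ = 6.34 (given).
Sequent-depth ratio: y₂/y₁ = ½[√(1 + 8Fr₁²) − 1] = ½[√322.6 − 1] = 8.48.
y₂ = 8.48 × 0.285 = 2.42 ft.
V₁ = Fr₁·√(g·y₁) = 6.34×√(32.2×0.285) = 19.2 ft/s; q = V₁·y₁ = 5.47 ft²/s.
V₂ = q/y₂ = 5.47/2.42 = 2.26 ft/s.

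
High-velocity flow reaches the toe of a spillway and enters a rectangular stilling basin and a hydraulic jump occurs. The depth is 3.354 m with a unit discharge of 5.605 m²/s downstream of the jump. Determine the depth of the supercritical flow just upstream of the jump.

V₂ = q/y₂ = 5.605/3.354 = 1.671 m/s; Fr₂ = V₂/√(g·y₂) = 0.2913.
The Bélanger relation is symmetric: y₁/y₂ = ½[√(1 + 8Fr₂²) − 1] = ½[√1.6790 − 1] = 0.1479.
y₁ = 0.1479 × 3.354 = 0.4960 m.

y₁ = 0.4960 m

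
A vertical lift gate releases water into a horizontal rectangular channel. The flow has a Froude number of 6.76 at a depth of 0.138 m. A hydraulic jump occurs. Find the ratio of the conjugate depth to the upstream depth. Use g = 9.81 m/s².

Fr₁ = 6.76 (given).
From the momentum equation for a rectangular channel, y₂/y₁ = ½[√(1 + 8Fr₁²) − 1] = ½[√366.6 − 1] = 9.07.

y₂/y₁ = 9.07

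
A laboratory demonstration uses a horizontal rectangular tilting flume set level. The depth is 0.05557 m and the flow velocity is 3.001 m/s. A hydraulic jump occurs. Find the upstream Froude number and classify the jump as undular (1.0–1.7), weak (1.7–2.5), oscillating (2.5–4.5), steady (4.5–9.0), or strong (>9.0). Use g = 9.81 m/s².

Fr₁ = 4.065; oscillating jump

Fr₁ = V₁/√(g·y₁) = 3.001/√(9.81×0.05557) = 4.065.
Fr₁ = 4.065 lies in the oscillating range.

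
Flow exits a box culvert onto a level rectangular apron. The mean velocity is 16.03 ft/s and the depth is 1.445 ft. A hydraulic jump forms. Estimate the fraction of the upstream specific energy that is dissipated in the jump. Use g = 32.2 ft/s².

ΔE/E₁ = 0.150 (15.0%)

Fr₁ = V₁/√(g·y₁) = 16.03/√(32.2×1.445) = 2.350.
Bélanger equation: y₂/y₁ = ½[√(1 + 8Fr₁²) − 1] = ½[√45.181 − 1] = 2.861.
y₂ = 2.861 × 1.445 = 4.134 ft.
E₁ = y₁ + V₁²/2g = 5.435 ft. ΔE = (y₂ − y₁)³/(4y₁y₂) = 0.8136 ft. ΔE/E₁ = 0.8136/5.435 = 0.150.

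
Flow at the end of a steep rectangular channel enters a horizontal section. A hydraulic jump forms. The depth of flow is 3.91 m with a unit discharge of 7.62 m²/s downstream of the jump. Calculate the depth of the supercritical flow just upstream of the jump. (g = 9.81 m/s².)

y₁ = 0.662 m

V₂ = q/y₂ = 7.62/3.91 = 1.95 m/s; Fr₂ = V₂/√(g·y₂) = 0.315.
From the momentum equation (using Fr₂), y₁/y₂ = ½[√(1 + 8Fr₂²) − 1] = ½[√1.792 − 1] = 0.169.
y₁ = 0.169 × 3.91 = 0.662 m.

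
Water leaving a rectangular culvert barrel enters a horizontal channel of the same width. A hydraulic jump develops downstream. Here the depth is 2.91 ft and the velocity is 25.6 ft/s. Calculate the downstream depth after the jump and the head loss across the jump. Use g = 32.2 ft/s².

y₂ = 9.53 ft; ΔE = 2.61 ft

Fr₁ = V₁/√(g·y₁) = 25.6/√(32.2×2.91) = 2.64.
Conjugate-depth relation: y₂/y₁ = ½[√(1 + 8Fr₁²) − 1] = ½[√56.95 − 1] = 3.27.
y₂ = 3.27 × 2.91 = 9.53 ft.
Head loss: ΔE = (y₂ − y₁)³/(4y₁y₂) = (9.53 − 2.91)³/(4×2.91×9.53) = 290/111 = 2.61 ft.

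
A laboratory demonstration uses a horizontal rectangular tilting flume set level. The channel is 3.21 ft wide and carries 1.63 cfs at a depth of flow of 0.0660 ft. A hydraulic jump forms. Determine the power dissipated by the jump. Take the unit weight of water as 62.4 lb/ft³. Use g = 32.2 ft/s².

q = Q/b = 1.63/3.21 = 0.508 ft²/s; V₁ = q/y₁ = 7.69 ft/s. Fr₁ = V₁/√(g·y₁) = 5.28.
By Bélanger, y₂/y₁ = ½[√(1 + 8Fr₁²) − 1] = ½[√223.8 − 1] = 6.98.
y₂ = 6.98 × 0.0660 = 0.461 ft.
Head loss: ΔE = (y₂ − y₁)³/(4y₁y₂) = (0.461 − 0.0660)³/(4×0.0660×0.461) = 0.0615/0.122 = 0.506 ft.
P = γ·Q·ΔE/550 = 62.4 × 1.63 × 0.506 / 550 = 0.0935 hp.

P = 0.0935 hp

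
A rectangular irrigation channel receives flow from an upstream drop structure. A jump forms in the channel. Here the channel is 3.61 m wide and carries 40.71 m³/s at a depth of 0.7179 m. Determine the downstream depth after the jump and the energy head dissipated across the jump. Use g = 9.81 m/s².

q = Q/b = 40.71/3.61 = 11.28 m²/s; V₁ = q/y₁ = 15.71 m/s. Fr₁ = V₁/√(g·y₁) = 5.919.
By Bélanger, y₂/y₁ = ½[√(1 + 8Fr₁²) − 1] = ½[√281.30 − 1] = 7.886.
y₂ = 7.886 × 0.7179 = 5.661 m.
V₂ = q/y₂ = 11.28/5.661 = 1.992 m/s. E₁ = y₁ + V₁²/2g = 13.29 m; E₂ = y₂ + V₂²/2g = 5.864 m. ΔE = E₁ − E₂ = 7.431 m.

y₂ = 5.661 m; ΔE = 7.431 m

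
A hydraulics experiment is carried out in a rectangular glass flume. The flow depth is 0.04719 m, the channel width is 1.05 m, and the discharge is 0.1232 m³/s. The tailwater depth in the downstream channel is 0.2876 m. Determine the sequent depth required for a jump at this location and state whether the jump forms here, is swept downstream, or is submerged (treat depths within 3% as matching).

q = Q/b = 0.1232/1.05 = 0.1173 m²/s; V₁ = q/y₁ = 2.486 m/s. Fr₁ = V₁/√(g·y₁) = 3.654.
Sequent-depth ratio: y₂/y₁ = ½[√(1 + 8Fr₁²) − 1] = ½[√107.84 − 1] = 4.692.
y₂ = 4.692 × 0.04719 = 0.2214 m.
Tailwater y_tw = 0.2876 m: y_tw > y₂, so the jump is submerged.

y₂ = 0.2214 m; the jump is submerged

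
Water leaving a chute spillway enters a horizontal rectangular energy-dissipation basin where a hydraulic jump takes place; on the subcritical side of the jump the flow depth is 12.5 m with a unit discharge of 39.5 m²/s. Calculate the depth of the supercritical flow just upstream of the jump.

V₂ = q/y₂ = 39.5/12.5 = 3.16 m/s; Fr₂ = V₂/√(g·y₂) = 0.285.
Since the conjugate-depth ratio holds either way, y₁/y₂ = ½[√(1 + 8Fr₂²) − 1] = ½[√1.651 − 1] = 0.143.
y₁ = 0.143 × 12.5 = 1.78 m.

y₁ = 1.78 m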